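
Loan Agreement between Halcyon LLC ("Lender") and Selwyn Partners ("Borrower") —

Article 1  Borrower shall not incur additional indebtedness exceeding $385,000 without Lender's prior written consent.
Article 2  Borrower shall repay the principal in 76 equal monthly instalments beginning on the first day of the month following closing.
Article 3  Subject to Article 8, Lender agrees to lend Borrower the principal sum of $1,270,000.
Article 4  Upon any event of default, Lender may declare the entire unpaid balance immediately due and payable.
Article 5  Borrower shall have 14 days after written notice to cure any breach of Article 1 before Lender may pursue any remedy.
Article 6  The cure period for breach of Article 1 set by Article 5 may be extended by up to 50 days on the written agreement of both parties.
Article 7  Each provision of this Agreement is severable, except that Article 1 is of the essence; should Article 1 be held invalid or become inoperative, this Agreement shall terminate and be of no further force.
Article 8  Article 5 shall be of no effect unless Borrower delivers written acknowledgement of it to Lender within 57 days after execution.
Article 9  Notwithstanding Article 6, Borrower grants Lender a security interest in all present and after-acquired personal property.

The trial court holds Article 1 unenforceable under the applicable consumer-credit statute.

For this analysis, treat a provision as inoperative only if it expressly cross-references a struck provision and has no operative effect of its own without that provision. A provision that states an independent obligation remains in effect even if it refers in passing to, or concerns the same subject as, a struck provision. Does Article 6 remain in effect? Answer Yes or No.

Article 1 is struck. Article 5 operates only by reference to Article 1, so it falls with Article 1. Article 6 operates only by reference to Article 5, so it falls with Article 5. Article 8 operates only by reference to Article 5, so it falls with Article 5. Article 7 makes Article 1 an essential term, and Article 1 is the provision held invalid; under Article 7, the entire Agreement is therefore void. No provision of the Agreement survives. Article 6 is among the inoperative provisions, so the answer is no.

No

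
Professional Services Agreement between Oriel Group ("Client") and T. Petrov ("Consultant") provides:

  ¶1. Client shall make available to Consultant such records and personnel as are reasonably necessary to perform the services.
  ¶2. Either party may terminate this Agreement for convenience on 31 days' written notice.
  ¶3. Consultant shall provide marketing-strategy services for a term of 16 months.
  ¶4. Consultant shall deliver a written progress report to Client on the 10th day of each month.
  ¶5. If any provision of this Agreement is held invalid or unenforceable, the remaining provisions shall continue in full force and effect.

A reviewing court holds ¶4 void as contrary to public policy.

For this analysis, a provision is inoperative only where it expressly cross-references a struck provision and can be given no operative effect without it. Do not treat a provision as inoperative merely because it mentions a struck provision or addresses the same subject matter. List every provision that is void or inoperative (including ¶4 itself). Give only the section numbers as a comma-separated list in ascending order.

4

¶4 is struck. No other provision's operative terms depend on ¶4. Under the severability clause in ¶5, the remaining provisions continue in force. The provisions still in force are ¶1, ¶2, ¶3, and ¶5.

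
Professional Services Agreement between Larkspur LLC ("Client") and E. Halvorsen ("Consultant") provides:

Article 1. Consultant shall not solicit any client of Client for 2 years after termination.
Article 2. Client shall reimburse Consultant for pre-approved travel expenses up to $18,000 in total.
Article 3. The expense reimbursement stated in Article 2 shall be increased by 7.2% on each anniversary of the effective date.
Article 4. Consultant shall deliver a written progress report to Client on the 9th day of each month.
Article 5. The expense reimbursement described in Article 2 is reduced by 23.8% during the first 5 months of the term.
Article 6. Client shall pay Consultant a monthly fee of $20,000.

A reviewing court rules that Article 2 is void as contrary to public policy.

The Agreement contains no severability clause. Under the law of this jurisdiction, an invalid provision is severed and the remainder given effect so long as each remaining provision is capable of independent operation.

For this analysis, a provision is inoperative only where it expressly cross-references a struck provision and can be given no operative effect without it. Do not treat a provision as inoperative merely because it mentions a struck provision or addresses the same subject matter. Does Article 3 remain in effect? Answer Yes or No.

Article 2 is struck. Article 3 operates only by reference to Article 2, so it falls with Article 2. The whole of Article 5 is the introductory reduction to the expense reimbursement, defined by reference to Article 2, so Article 5 cannot stand once Article 2 is removed. Under the stated default rule, only provisions that cannot operate independently fall away; the rest are enforced. Article 1, Article 4, and Article 6 remain in effect. Article 3 is among the inoperative provisions, so the answer is no.

No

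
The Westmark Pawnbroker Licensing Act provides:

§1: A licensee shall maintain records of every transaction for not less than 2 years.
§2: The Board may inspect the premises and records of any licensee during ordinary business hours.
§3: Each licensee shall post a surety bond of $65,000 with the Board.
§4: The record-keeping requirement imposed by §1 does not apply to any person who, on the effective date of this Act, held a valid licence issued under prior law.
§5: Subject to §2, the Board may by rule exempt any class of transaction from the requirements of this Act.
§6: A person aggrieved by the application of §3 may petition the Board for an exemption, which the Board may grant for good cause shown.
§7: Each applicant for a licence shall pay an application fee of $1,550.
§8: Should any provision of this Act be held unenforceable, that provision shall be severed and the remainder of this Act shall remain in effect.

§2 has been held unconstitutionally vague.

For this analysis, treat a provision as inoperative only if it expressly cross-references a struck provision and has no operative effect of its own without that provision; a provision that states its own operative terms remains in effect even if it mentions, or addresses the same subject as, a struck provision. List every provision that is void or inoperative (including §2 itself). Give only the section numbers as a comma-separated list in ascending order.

§2 is struck. §5 mentions §2 but its own obligation stands independently of §2, so §5 is not affected. Nothing else in the Act is defined by reference to §2. Under the severability clause in §8, the remaining provisions continue in force. The provisions still in force are §1, §3, §4, §5, §6, §7, and §8.

2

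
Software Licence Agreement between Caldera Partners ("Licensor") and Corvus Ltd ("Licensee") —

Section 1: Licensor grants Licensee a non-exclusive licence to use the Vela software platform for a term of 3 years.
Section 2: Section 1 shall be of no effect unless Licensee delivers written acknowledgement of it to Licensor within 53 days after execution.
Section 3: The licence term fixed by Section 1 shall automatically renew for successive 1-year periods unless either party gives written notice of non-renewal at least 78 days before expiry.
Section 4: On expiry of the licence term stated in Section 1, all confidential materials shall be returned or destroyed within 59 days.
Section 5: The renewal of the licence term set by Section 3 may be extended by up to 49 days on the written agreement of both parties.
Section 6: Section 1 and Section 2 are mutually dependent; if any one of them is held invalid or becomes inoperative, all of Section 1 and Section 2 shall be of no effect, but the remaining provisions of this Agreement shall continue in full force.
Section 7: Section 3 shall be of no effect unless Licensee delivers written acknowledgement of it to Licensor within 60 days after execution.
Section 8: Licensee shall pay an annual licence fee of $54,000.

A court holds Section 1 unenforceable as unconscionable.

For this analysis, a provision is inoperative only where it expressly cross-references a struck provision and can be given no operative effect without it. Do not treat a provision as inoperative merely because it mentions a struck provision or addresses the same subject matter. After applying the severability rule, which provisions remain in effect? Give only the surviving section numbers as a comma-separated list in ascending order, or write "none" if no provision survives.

6, 8

Section 1 is struck. Section 2 operates only by reference to Section 1, so it falls with Section 1. Section 3 does nothing except set the renewal of the licence term by reference to Section 1; with Section 1 gone it has no independent effect and is inoperative. Section 4 merely fixes the return obligation tied to Section 1; with Section 1 gone it has nothing to operate on and falls away. Section 5 has no operative effect of its own apart from Section 3 and is therefore inoperative. Section 7 merely fixes the acknowledgement condition for Section 3; with Section 3 gone it has nothing to operate on and falls away. Section 6 declares Section 1 and Section 2 mutually dependent; since one of them has fallen, all of them are of no effect. The remainder continues in force under Section 6. That leaves Section 6 and Section 8 in effect.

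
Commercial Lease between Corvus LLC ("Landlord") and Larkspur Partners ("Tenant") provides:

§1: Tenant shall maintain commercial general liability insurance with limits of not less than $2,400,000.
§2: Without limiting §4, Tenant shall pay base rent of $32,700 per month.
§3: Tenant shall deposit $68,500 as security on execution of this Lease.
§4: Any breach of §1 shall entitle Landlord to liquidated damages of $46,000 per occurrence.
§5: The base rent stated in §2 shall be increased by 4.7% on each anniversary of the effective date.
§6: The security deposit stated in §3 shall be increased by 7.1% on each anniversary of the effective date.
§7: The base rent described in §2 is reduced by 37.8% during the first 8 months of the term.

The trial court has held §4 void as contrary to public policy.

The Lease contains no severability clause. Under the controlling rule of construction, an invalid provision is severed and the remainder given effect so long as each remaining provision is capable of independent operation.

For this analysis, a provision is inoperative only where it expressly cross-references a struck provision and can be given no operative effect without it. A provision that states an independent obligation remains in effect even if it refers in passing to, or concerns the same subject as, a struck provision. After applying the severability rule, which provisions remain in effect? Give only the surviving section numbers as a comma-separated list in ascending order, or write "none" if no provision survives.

§4 is struck. Although §2 refers to §4, its operative terms do not depend on §4, so it remains in effect. Nothing else in the Lease is defined by reference to §4. With no severability clause, the stated default rule severs what cannot stand and enforces each remaining provision that can operate on its own. That leaves §1, §2, §3, §5, §6, and §7 in effect.

1, 2, 3, 5, 6, 7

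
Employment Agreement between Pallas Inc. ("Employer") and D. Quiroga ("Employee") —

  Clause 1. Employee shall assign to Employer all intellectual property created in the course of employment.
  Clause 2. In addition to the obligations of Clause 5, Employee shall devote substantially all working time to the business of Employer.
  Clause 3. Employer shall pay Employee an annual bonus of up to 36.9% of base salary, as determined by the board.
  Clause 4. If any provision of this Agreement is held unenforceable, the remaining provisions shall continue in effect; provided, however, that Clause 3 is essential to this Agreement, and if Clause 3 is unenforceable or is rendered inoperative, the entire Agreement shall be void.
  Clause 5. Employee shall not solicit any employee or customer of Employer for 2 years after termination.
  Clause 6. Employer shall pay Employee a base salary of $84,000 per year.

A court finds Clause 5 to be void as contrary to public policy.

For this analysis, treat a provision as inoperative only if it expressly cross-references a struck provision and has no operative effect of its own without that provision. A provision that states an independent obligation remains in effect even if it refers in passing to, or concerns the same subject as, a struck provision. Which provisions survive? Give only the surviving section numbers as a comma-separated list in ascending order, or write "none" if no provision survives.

1, 2, 3, 4, 6

Clause 5 is struck. Although Clause 2 refers to Clause 5, its operative terms do not depend on Clause 5, so it remains in effect. No other provision's operative terms depend on Clause 5. Clause 4 makes Clause 3 an essential term, but Clause 3 is unaffected, so the severability proviso in Clause 4 preserves the remaining provisions. The provisions still in force are Clause 1, Clause 2, Clause 3, Clause 4, and Clause 6.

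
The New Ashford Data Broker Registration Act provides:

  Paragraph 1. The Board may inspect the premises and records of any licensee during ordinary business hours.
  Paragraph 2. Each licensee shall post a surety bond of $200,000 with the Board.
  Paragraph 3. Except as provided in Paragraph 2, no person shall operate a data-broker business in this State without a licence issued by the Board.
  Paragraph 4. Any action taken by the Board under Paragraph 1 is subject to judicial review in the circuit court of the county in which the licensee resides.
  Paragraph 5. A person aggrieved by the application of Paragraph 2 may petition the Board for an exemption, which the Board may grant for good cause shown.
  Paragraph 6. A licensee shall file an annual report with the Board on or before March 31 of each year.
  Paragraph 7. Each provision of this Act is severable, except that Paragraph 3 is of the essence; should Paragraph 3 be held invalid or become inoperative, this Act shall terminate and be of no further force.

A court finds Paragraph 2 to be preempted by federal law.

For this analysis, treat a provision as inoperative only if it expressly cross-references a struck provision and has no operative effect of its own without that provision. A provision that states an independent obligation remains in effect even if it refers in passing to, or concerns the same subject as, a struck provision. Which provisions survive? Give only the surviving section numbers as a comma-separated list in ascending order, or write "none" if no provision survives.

Paragraph 2 is struck. Paragraph 5 merely fixes the exemption procedure for Paragraph 2; with Paragraph 2 gone it has nothing to operate on and falls away. Although Paragraph 3 refers to Paragraph 2, its operative terms do not depend on Paragraph 2, so it remains in effect. Paragraph 7 makes Paragraph 3 an essential term, but Paragraph 3 is unaffected, so the severability proviso in Paragraph 7 preserves the remaining provisions. The provisions still in force are Paragraph 1, Paragraph 3, Paragraph 4, Paragraph 6, and Paragraph 7.

1, 3, 4, 6, 7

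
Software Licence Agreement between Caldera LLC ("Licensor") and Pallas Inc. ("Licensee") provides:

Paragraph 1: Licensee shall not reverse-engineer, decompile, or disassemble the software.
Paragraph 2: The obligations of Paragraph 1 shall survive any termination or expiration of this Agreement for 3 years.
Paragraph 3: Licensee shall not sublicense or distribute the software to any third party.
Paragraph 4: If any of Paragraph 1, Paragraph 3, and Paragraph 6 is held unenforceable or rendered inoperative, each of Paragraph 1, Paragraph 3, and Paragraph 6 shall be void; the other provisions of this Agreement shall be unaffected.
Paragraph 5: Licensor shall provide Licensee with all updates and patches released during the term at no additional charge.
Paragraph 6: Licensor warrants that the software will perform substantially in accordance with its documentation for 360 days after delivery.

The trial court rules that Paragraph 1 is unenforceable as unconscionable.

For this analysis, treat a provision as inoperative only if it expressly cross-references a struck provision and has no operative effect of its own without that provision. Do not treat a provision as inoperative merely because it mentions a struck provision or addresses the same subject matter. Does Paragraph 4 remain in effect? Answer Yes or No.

Yes

Paragraph 1 is struck. Paragraph 2 operates only by reference to Paragraph 1, so it falls with Paragraph 1. Paragraph 4 declares Paragraph 1, Paragraph 3, and Paragraph 6 mutually dependent; since one of them has fallen, all of them are of no effect. That brings down Paragraph 3 and Paragraph 6 as well. The remainder continues in force under Paragraph 4. Paragraph 4 and Paragraph 5 remain in effect. Paragraph 4 is among the surviving provisions, so the answer is yes.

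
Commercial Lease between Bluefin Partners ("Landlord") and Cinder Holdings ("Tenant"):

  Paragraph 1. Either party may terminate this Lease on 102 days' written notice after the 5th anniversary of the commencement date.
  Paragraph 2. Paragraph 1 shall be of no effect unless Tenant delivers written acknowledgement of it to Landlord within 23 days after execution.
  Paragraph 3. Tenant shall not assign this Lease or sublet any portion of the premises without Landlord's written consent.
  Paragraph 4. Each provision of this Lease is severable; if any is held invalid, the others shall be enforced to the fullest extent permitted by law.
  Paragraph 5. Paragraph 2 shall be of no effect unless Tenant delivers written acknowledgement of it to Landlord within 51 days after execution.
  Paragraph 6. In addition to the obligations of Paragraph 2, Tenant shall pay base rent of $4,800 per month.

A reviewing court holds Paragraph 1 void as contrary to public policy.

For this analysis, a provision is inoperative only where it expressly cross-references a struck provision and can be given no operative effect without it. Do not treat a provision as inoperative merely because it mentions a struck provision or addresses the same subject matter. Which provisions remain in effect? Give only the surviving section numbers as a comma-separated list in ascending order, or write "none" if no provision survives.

3, 4, 6

Paragraph 1 is struck. Paragraph 2 merely fixes the acknowledgement condition for Paragraph 1; with Paragraph 1 gone it has nothing to operate on and falls away. Paragraph 5 merely fixes the acknowledgement condition for Paragraph 2; with Paragraph 2 gone it has nothing to operate on and falls away. Paragraph 6 mentions Paragraph 2 but its own obligation stands independently of Paragraph 2, so Paragraph 6 is not affected. Under the severability clause in Paragraph 4, the remaining provisions continue in force. The provisions still in force are Paragraph 3, Paragraph 4, and Paragraph 6.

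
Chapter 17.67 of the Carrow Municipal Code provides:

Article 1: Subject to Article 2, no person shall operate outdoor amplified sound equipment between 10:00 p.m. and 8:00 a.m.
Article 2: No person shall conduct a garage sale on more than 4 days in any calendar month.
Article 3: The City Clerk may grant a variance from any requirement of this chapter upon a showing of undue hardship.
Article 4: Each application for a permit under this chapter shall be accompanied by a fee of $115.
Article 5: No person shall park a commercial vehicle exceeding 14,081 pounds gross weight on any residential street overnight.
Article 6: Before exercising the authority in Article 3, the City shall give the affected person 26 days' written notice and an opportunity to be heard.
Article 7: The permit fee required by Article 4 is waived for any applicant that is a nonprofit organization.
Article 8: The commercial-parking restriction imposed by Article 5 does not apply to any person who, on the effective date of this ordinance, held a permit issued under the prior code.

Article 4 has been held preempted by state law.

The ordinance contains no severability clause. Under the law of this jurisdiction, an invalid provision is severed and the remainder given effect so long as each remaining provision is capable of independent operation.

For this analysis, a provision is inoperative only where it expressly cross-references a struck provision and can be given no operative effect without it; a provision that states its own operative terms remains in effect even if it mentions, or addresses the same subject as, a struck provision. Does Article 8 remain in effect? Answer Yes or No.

Article 4 is struck. Article 7 has no operative effect of its own apart from Article 4 and is therefore inoperative. Under the stated default rule, only provisions that cannot operate independently fall away; the rest are enforced. That leaves Article 1, Article 2, Article 3, Article 5, Article 6, and Article 8 in effect. Article 8 is among the surviving provisions, so the answer is yes.

Yes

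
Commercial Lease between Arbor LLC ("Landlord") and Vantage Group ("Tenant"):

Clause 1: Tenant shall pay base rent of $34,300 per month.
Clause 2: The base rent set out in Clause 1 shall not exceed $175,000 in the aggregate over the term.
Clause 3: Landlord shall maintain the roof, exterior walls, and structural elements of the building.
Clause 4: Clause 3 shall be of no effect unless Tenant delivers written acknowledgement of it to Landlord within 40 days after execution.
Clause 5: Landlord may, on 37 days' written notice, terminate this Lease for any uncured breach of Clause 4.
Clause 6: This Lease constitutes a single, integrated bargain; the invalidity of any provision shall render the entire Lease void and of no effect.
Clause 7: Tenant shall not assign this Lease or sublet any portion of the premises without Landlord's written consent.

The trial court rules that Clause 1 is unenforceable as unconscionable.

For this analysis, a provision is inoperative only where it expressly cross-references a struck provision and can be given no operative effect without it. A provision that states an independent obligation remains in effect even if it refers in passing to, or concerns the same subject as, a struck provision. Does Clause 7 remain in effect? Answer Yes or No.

Clause 1 is struck. Clause 2 has no operative effect of its own apart from Clause 1 and is therefore inoperative. Clause 6 provides that the Lease is not severable, so the invalidity of any one provision voids the entire Lease. No provision of the Lease survives. Clause 7 is among the inoperative provisions, so the answer is no.

No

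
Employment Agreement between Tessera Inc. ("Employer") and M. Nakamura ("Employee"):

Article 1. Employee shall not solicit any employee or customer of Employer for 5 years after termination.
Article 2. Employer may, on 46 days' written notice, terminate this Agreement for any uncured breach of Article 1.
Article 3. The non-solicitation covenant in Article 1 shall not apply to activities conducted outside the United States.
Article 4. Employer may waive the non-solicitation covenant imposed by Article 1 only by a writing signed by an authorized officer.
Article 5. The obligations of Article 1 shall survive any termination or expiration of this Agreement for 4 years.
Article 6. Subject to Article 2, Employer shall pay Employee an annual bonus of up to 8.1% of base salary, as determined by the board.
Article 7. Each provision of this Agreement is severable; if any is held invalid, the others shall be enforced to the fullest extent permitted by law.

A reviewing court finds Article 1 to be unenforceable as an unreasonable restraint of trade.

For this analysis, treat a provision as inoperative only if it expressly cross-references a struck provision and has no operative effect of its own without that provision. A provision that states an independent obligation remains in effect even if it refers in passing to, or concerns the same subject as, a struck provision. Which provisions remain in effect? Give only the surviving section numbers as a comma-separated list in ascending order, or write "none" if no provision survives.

6, 7

Article 1 is struck. Article 2 merely fixes the termination right for breach of Article 1; with Article 1 gone it has nothing to operate on and falls away. Article 3 operates only by reference to Article 1, so it falls with Article 1. Article 4 merely fixes the waiver condition for Article 1; with Article 1 gone it has nothing to operate on and falls away. Article 5 has no operative effect of its own apart from Article 1 and is therefore inoperative. Article 6 mentions Article 2 but its own obligation stands independently of Article 2, so Article 6 is not affected. Article 7 is a severability clause and preserves every provision that can still be given independent effect. Article 6 and Article 7 remain in effect.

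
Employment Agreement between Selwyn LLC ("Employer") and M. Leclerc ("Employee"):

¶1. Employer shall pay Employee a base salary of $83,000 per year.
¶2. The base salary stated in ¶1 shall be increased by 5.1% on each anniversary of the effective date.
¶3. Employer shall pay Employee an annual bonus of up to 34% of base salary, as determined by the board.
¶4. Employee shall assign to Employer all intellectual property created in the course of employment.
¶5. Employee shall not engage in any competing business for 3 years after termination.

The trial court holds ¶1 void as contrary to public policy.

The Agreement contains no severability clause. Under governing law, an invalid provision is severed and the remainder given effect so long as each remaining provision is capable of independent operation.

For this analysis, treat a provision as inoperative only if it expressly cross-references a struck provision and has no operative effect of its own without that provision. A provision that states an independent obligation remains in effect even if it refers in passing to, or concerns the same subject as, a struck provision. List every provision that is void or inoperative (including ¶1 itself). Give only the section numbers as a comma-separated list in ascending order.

1, 2

¶1 is struck. ¶2 operates only by reference to ¶1, so it falls with ¶1. With no severability clause, the stated default rule severs what cannot stand and enforces each remaining provision that can operate on its own. That leaves ¶3, ¶4, and ¶5 in effect.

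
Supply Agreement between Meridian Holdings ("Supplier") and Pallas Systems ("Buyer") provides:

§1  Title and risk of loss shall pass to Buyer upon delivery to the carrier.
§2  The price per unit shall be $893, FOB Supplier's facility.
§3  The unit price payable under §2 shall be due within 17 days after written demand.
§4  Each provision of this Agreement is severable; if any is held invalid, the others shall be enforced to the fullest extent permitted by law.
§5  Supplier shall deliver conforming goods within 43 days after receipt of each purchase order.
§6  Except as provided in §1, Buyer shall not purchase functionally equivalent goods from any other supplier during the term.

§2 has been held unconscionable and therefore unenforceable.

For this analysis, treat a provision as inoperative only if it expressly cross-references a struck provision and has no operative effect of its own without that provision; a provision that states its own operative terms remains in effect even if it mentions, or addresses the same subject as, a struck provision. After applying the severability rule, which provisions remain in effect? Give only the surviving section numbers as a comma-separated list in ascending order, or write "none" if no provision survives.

§2 is struck. §3 operates only by reference to §2, so it falls with §2. §4 is a severability clause and preserves every provision that can still be given independent effect. The provisions still in force are §1, §4, §5, and §6.

1, 4, 5, 6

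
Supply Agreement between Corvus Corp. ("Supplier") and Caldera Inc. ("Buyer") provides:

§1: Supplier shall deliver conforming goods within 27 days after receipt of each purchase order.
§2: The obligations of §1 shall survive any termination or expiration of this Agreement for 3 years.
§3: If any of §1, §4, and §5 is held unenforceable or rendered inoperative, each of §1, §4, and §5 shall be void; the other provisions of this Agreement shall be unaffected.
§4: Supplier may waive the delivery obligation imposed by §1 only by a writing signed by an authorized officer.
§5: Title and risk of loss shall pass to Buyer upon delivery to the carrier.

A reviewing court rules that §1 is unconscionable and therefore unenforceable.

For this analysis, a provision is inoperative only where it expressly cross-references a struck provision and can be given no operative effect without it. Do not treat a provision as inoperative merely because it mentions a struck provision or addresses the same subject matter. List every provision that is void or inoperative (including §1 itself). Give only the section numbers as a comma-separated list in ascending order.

1, 2, 4, 5

§1 is struck. §2 merely fixes the survival period for §1; with §1 gone it has nothing to operate on and falls away. The only function of §4 is the waiver condition for §1, so it cannot stand once §1 is removed. §3 declares §1, §4, and §5 mutually dependent; since one of them has fallen, all of them are of no effect. That brings down §5 as well. The remainder continues in force under §3. Only §3 remains in effect.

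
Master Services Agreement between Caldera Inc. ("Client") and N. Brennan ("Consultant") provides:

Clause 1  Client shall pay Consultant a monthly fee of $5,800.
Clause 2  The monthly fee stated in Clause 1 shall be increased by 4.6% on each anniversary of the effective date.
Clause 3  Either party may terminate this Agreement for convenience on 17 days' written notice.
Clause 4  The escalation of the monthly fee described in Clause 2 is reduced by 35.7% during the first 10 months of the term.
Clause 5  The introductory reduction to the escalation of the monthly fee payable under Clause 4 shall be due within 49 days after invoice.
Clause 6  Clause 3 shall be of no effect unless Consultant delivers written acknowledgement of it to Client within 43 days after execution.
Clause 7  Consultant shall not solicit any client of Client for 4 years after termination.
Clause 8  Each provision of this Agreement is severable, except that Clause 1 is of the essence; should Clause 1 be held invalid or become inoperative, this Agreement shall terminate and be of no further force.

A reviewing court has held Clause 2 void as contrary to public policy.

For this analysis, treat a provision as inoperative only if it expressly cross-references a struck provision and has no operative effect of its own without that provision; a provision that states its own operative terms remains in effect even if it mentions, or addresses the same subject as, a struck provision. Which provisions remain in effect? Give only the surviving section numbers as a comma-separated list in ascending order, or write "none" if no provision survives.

Clause 2 is struck. Clause 4 operates only by reference to Clause 2, so it falls with Clause 2. Clause 5 has no operative effect of its own apart from Clause 4 and is therefore inoperative. Clause 8 makes Clause 1 an essential term, but Clause 1 is unaffected, so the severability proviso in Clause 8 preserves the remaining provisions. That leaves Clause 1, Clause 3, Clause 6, Clause 7, and Clause 8 in effect.

1, 3, 6, 7, 8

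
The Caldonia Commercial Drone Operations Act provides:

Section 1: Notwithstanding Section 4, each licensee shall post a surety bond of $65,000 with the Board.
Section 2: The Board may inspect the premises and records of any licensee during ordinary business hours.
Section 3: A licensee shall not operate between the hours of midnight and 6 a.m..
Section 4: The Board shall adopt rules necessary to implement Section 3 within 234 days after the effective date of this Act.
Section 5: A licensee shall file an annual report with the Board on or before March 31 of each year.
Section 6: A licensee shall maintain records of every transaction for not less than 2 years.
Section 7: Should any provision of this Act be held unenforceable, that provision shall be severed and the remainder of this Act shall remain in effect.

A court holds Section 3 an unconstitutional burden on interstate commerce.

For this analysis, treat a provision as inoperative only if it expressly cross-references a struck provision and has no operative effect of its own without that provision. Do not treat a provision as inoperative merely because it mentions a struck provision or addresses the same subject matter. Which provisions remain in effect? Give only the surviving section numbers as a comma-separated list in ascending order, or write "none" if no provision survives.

Section 3 is struck. Section 4 merely fixes the rulemaking mandate for Section 3; with Section 3 gone it has nothing to operate on and falls away. Although Section 1 refers to Section 4, its operative terms do not depend on Section 4, so it remains in effect. Section 7 is a severability clause and preserves every provision that can still be given independent effect. The provisions still in force are Section 1, Section 2, Section 5, Section 6, and Section 7.

1, 2, 5, 6, 7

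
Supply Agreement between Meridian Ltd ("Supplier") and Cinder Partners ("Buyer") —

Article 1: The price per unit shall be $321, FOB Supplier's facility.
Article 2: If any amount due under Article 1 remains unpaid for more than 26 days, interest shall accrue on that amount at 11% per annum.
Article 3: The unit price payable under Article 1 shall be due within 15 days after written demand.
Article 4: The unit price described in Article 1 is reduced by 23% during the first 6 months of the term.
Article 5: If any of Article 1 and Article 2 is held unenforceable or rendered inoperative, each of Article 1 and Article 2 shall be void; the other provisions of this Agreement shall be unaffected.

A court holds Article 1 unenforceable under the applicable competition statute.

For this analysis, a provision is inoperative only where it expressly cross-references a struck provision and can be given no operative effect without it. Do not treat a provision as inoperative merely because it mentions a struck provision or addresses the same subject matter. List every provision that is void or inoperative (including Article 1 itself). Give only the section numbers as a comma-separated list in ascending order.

Article 1 is struck. Article 2 does nothing except set the default interest on the unit price by reference to Article 1; with Article 1 gone it has no independent effect and is inoperative. Article 3 has no operative effect of its own apart from Article 1 and is therefore inoperative. Article 4 does nothing except set the introductory reduction to the unit price by reference to Article 1; with Article 1 gone it has no independent effect and is inoperative. Article 5 declares Article 1 and Article 2 mutually dependent; since one of them has fallen, all of them are of no effect. The remainder continues in force under Article 5. Only Article 5 remains in effect.

1, 2, 3, 4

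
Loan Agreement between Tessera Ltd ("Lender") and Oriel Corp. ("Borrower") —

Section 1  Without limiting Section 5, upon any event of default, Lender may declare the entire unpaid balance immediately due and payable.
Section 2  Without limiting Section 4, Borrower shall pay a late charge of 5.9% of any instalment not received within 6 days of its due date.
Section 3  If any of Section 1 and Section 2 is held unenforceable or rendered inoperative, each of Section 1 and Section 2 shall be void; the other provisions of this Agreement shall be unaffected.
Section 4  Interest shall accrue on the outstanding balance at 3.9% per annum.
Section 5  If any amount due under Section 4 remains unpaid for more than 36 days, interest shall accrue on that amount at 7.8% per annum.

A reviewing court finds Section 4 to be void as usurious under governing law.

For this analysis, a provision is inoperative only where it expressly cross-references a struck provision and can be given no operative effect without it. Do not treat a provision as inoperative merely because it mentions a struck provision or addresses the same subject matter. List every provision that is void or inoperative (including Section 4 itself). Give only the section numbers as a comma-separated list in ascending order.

4, 5

Section 4 is struck. Section 5 operates only by reference to Section 4, so it falls with Section 4. Although Section 1 refers to Section 5, its operative terms do not depend on Section 5, so it remains in effect. Section 2 mentions Section 4 but its own obligation stands independently of Section 4, so Section 2 is not affected. Section 3 ties Section 1 and Section 2 together, but none of those is affected here; the remaining provisions continue in force under Section 3. Section 1, Section 2, and Section 3 remain in effect.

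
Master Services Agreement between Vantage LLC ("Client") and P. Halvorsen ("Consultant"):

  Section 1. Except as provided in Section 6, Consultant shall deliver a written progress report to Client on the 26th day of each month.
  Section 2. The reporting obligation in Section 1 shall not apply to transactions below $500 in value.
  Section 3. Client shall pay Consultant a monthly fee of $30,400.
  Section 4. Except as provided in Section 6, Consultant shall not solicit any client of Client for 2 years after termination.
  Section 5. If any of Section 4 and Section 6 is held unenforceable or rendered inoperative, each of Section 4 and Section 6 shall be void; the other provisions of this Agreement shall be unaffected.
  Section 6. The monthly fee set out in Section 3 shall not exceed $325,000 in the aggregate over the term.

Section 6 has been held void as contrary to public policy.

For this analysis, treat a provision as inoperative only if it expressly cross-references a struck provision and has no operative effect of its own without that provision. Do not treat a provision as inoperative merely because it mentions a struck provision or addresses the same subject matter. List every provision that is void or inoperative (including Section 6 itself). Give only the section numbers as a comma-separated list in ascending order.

4, 6

Section 6 is struck. Although Section 1 refers to Section 6, its operative terms do not depend on Section 6, so it remains in effect. Nothing else in the Agreement is defined by reference to Section 6. Section 5 declares Section 4 and Section 6 mutually dependent; since one of them has fallen, all of them are of no effect. That brings down Section 4 as well. The remainder continues in force under Section 5. That leaves Section 1, Section 2, Section 3, and Section 5 in effect.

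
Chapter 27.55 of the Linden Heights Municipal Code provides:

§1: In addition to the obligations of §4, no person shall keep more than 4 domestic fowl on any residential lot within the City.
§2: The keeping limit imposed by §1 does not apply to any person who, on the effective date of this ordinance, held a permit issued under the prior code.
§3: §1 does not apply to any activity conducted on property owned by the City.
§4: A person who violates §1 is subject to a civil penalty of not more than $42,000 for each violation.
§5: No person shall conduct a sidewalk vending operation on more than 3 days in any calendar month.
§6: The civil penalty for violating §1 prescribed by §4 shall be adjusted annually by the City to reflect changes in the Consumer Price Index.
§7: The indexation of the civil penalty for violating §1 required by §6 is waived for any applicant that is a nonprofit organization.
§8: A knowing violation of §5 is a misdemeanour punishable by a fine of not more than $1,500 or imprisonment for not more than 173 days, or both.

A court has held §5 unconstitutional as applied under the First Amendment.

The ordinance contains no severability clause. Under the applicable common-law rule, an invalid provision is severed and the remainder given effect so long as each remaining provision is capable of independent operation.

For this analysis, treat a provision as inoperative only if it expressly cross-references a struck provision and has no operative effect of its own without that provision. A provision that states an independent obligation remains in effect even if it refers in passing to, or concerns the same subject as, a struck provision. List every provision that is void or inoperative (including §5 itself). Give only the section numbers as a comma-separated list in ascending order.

§5 is struck. §8 has no operative effect of its own apart from §5 and is therefore inoperative. Under the stated default rule, only provisions that cannot operate independently fall away; the rest are enforced. §1, §2, §3, §4, §6, and §7 remain in effect.

5, 8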